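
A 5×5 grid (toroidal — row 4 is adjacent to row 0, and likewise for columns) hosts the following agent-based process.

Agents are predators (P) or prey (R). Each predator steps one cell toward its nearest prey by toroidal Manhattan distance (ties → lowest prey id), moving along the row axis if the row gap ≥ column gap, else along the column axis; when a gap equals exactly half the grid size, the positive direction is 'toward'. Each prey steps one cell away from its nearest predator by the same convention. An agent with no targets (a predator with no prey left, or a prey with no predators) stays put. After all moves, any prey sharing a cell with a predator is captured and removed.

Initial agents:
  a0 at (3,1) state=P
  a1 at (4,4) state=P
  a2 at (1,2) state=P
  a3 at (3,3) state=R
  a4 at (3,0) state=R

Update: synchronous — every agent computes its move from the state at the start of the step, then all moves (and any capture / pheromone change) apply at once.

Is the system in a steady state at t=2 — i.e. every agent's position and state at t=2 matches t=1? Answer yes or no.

yes

t=1: a0@(3,0):P a1@(3,4):P a2@(2,2):P
t=2: (unchanged — steady state)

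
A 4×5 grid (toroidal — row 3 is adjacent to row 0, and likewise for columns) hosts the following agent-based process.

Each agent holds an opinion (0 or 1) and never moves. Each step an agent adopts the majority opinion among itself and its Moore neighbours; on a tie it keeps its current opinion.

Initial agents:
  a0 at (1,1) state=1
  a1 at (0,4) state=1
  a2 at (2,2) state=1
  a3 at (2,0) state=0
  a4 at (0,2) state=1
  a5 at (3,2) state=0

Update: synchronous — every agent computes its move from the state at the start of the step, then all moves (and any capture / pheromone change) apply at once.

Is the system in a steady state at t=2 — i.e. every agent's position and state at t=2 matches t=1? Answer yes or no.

t=1: a0@(1,1):1 a1@(0,4):1 a2@(2,2):1 a3@(2,0):0 a4@(0,2):1 a5@(3,2):1
t=2: (unchanged — steady state)

yes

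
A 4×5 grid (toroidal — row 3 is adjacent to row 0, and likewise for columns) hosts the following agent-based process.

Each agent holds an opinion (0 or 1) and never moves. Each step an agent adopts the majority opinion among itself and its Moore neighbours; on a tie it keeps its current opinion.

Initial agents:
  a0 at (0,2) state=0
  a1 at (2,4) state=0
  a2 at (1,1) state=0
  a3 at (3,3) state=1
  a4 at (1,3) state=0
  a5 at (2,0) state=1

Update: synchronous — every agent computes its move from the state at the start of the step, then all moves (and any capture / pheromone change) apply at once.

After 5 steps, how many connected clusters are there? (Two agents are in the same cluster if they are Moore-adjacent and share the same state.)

1

t=1: a0@(0,2):0 a1@(2,4):0 a2@(1,1):0 a3@(3,3):0 a4@(1,3):0 a5@(2,0):0
t=2: (unchanged — steady state)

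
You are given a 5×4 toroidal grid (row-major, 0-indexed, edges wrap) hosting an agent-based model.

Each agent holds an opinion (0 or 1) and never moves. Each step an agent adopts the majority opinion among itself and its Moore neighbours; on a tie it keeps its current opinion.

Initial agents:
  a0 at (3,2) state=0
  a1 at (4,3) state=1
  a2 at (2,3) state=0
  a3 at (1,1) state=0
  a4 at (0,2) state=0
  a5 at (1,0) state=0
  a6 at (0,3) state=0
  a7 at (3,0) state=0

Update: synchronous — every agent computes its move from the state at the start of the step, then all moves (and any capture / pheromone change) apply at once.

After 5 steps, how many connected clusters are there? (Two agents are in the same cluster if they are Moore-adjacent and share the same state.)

1

t=1: a0@(3,2):0 a1@(4,3):0 a2@(2,3):0 a3@(1,1):0 a4@(0,2):0 a5@(1,0):0 a6@(0,3):0 a7@(3,0):0
t=2: (unchanged — steady state)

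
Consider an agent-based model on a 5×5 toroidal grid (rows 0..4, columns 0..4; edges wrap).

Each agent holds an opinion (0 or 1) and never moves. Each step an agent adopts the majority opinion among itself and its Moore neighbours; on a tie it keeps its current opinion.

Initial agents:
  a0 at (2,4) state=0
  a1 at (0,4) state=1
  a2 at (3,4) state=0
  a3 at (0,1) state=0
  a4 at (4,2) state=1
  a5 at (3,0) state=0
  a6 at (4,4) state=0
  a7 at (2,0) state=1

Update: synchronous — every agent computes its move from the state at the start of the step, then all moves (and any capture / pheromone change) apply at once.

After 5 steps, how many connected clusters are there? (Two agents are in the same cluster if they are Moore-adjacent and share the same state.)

t=1: a0@(2,4):0 a1@(0,4):1 a2@(3,4):0 a3@(0,1):0 a4@(4,2):1 a5@(3,0):0 a6@(4,4):0 a7@(2,0):0
t=2: (unchanged — steady state)

4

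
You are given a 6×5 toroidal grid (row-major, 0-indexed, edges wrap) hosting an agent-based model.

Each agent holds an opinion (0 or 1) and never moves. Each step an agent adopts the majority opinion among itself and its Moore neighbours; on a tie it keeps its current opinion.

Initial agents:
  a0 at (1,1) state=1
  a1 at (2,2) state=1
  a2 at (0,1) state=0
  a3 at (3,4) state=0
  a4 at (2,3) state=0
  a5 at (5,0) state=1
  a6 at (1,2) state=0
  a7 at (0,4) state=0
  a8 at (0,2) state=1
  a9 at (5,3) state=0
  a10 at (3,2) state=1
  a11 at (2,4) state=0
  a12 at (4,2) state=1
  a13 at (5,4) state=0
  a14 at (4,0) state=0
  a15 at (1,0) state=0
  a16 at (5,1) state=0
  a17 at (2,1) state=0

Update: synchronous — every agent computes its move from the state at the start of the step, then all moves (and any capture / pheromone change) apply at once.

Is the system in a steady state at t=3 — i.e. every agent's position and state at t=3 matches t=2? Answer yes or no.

t=1: a0@(1,1):0 a1@(2,2):1 a2@(0,1):0 a3@(3,4):0 a4@(2,3):0 a5@(5,0):0 a6@(1,2):0 a7@(0,4):0 a8@(0,2):0 a9@(5,3):0 a10@(3,2):1 a11@(2,4):0 a12@(4,2):1 a13@(5,4):0 a14@(4,0):0 a15@(1,0):0 a16@(5,1):0 a17@(2,1):0
t=2: a0@(1,1):0 a1@(2,2):0 a2@(0,1):0 a3@(3,4):0 a4@(2,3):0 a5@(5,0):0 a6@(1,2):0 a7@(0,4):0 a8@(0,2):0 a9@(5,3):0 a10@(3,2):1 a11@(2,4):0 a12@(4,2):1 a13@(5,4):0 a14@(4,0):0 a15@(1,0):0 a16@(5,1):0 a17@(2,1):0
t=3: a0@(1,1):0 a1@(2,2):0 a2@(0,1):0 a3@(3,4):0 a4@(2,3):0 a5@(5,0):0 a6@(1,2):0 a7@(0,4):0 a8@(0,2):0 a9@(5,3):0 a10@(3,2):0 a11@(2,4):0 a12@(4,2):1 a13@(5,4):0 a14@(4,0):0 a15@(1,0):0 a16@(5,1):0 a17@(2,1):0

no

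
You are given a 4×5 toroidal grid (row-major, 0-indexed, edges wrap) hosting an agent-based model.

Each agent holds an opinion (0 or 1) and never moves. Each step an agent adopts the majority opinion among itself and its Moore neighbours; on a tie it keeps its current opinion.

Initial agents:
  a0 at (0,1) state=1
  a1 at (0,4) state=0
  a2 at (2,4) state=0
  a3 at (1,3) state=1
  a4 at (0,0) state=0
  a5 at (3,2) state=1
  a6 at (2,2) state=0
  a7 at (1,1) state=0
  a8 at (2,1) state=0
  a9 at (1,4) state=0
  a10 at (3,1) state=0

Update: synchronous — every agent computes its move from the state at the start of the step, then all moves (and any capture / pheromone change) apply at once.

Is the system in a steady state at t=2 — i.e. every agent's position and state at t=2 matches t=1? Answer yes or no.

t=1: a0@(0,1):0 a1@(0,4):0 a2@(2,4):0 a3@(1,3):0 a4@(0,0):0 a5@(3,2):0 a6@(2,2):0 a7@(1,1):0 a8@(2,1):0 a9@(1,4):0 a10@(3,1):0
t=2: (unchanged — steady state)

yes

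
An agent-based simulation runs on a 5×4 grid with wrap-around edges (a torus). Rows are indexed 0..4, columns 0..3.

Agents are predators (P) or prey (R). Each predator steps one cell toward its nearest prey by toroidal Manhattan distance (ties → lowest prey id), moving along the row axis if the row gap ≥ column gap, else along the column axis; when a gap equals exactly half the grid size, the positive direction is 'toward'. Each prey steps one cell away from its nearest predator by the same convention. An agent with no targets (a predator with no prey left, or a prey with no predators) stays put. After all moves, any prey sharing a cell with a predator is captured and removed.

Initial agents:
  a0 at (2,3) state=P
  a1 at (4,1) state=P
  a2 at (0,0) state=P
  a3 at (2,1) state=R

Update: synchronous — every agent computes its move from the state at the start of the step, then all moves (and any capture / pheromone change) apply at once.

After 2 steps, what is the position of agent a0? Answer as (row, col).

(2, 0)

t=1: a0@(2,0):P a1@(3,1):P a2@(1,0):P
t=2: (unchanged — steady state)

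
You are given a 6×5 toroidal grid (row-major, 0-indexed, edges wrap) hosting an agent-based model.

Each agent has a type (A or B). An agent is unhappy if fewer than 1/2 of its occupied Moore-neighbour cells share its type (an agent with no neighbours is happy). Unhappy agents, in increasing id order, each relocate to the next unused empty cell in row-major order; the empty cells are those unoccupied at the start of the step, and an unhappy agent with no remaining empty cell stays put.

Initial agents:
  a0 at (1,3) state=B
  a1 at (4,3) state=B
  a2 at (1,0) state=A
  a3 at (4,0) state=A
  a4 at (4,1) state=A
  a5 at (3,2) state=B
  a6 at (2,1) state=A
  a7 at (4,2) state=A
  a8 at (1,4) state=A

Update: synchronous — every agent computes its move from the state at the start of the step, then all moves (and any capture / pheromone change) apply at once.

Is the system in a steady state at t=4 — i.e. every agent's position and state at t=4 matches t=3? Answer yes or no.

no

t=1: a0@(0,0):B a1@(4,3):B a2@(1,0):A a3@(4,0):A a4@(4,1):A a5@(0,1):B a6@(2,1):A a7@(0,2):A a8@(1,4):A
t=2: a0@(0,3):B a1@(4,3):B a2@(1,0):A a3@(4,0):A a4@(4,1):A a5@(0,4):B a6@(2,1):A a7@(1,1):A a8@(1,4):A
t=3: a0@(0,3):B a1@(4,3):B a2@(1,0):A a3@(4,0):A a4@(4,1):A a5@(0,0):B a6@(2,1):A a7@(1,1):A a8@(0,1):A
t=4: a0@(0,3):B a1@(4,3):B a2@(1,0):A a3@(4,0):A a4@(4,1):A a5@(0,2):B a6@(2,1):A a7@(1,1):A a8@(0,1):A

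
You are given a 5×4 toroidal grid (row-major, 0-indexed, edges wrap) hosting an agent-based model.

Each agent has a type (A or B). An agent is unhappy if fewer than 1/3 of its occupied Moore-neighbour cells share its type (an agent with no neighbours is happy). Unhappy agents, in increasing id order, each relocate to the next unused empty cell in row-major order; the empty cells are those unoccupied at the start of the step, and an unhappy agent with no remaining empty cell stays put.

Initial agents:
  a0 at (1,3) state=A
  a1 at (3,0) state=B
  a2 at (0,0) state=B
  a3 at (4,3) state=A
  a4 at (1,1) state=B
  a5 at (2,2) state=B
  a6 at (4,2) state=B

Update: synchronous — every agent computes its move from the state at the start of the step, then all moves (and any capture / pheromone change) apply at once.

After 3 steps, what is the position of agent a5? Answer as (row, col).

(2, 2)

t=1: a0@(0,1):A a1@(0,2):B a2@(0,0):B a3@(0,3):A a4@(1,1):B a5@(2,2):B a6@(1,0):B
t=2: a0@(1,2):A a1@(0,2):B a2@(0,0):B a3@(1,3):A a4@(1,1):B a5@(2,2):B a6@(1,0):B
t=3: a0@(0,1):A a1@(0,2):B a2@(0,0):B a3@(0,3):A a4@(1,1):B a5@(2,2):B a6@(1,0):B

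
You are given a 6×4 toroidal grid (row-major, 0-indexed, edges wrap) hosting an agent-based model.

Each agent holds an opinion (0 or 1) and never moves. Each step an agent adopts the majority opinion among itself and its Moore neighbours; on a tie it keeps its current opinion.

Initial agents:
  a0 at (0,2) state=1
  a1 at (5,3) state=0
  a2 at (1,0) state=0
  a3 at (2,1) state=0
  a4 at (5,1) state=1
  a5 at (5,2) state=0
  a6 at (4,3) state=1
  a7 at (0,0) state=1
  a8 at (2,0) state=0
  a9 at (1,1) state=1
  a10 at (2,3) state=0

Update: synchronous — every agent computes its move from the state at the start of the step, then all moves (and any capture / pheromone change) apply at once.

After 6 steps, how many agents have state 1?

t=1: a0@(0,2):1 a1@(5,3):1 a2@(1,0):0 a3@(2,1):0 a4@(5,1):1 a5@(5,2):1 a6@(4,3):0 a7@(0,0):1 a8@(2,0):0 a9@(1,1):1 a10@(2,3):0
t=2: a0@(0,2):1 a1@(5,3):1 a2@(1,0):0 a3@(2,1):0 a4@(5,1):1 a5@(5,2):1 a6@(4,3):1 a7@(0,0):1 a8@(2,0):0 a9@(1,1):1 a10@(2,3):0
t=3: (unchanged — steady state)

7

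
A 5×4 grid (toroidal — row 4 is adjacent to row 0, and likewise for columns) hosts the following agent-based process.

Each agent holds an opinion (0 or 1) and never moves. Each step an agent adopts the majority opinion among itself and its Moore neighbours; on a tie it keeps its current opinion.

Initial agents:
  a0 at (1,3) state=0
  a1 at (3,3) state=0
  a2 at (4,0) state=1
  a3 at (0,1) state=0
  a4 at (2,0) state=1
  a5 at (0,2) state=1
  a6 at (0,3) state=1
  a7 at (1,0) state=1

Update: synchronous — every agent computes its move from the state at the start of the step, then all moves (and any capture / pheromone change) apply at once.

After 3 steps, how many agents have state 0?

0

t=1: a0@(1,3):1 a1@(3,3):1 a2@(4,0):1 a3@(0,1):1 a4@(2,0):1 a5@(0,2):1 a6@(0,3):1 a7@(1,0):1
t=2: (unchanged — steady state)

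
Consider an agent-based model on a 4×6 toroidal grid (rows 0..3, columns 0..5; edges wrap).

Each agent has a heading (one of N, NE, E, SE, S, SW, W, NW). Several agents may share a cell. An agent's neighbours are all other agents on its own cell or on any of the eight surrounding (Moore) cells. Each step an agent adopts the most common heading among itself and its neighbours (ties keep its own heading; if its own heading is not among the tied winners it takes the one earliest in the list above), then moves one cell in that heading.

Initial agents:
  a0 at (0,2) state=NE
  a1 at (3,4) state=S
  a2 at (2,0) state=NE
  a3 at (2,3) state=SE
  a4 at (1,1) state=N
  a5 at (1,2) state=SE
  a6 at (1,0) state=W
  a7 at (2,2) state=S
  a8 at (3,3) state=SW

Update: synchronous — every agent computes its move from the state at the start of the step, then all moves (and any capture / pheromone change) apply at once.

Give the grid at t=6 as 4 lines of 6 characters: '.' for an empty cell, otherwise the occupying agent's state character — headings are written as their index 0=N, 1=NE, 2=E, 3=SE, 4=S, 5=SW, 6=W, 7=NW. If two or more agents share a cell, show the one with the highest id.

t=1: a0@(3,3):NE a1@(0,4):S a2@(1,1):NE a3@(3,4):SE a4@(0,2):NE a5@(2,3):SE a6@(1,5):W a7@(3,3):SE a8@(0,3):S
t=2: a0@(0,4):SE a1@(1,4):S a2@(0,2):NE a3@(0,5):SE a4@(3,3):NE a5@(3,4):SE a6@(1,4):W a7@(0,4):SE a8@(1,3):S
t=3: a0@(1,5):SE a1@(2,5):SE a2@(3,3):NE a3@(1,0):SE a4@(0,4):SE a5@(0,5):SE a6@(2,5):SE a7@(1,5):SE a8@(2,3):S
t=4: a0@(2,0):SE a1@(3,0):SE a2@(2,4):NE a3@(2,1):SE a4@(1,5):SE a5@(1,0):SE a6@(3,0):SE a7@(2,0):SE a8@(3,3):S
t=5: a0@(3,1):SE a1@(0,1):SE a2@(1,5):NE a3@(3,2):SE a4@(2,0):SE a5@(2,1):SE a6@(0,1):SE a7@(3,1):SE a8@(0,3):S
t=6: a0@(0,2):SE a1@(1,2):SE a2@(0,0):NE a3@(0,3):SE a4@(3,1):SE a5@(3,2):SE a6@(1,2):SE a7@(0,2):SE a8@(1,3):S

1.33..
..34..
......
.33...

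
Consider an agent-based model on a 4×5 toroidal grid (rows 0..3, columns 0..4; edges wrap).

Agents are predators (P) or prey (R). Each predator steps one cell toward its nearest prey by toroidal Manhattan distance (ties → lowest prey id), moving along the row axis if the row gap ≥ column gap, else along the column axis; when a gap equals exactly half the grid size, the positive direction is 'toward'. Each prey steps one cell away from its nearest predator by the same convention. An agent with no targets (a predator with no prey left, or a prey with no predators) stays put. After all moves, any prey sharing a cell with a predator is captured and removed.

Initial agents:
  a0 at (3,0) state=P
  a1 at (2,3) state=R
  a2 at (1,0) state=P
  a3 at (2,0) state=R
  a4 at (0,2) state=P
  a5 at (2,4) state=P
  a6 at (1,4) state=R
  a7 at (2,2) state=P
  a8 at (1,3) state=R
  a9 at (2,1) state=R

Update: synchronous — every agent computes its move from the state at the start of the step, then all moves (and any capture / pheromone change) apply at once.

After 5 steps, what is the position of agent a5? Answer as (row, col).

(1, 2)

t=1: a0@(2,0):P a1@(2,2):R a2@(2,0):P a3@(1,0):R a4@(1,2):P a5@(2,3):P a6@(1,3):R a7@(2,3):P
t=2: a0@(1,0):P a1@(3,2):R a2@(1,0):P a3@(0,0):R a4@(2,2):P a5@(2,2):P a6@(1,4):R a7@(2,2):P
t=3: a0@(0,0):P a1@(0,2):R a2@(0,0):P a3@(3,0):R a4@(3,2):P a5@(3,2):P a6@(1,3):R a7@(3,2):P
t=4: a0@(3,0):P a1@(1,2):R a2@(3,0):P a3@(2,0):R a4@(0,2):P a5@(0,2):P a6@(1,2):R a7@(0,2):P
t=5: a0@(2,0):P a1@(2,2):R a2@(2,0):P a3@(1,0):R a4@(1,2):P a5@(1,2):P a6@(2,2):R a7@(1,2):P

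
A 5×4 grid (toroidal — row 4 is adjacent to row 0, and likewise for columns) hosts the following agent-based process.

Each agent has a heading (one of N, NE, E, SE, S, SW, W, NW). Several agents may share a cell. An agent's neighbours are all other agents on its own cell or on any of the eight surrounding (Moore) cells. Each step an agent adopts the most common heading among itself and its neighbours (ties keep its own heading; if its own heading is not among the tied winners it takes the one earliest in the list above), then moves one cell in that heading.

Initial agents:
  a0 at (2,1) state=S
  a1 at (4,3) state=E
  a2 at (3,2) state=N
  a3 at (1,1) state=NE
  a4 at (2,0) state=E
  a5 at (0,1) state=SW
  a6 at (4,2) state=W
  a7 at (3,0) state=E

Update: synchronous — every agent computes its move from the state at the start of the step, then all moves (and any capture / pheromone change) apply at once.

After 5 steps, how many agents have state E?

t=1: a0@(2,2):E a1@(4,0):E a2@(2,2):N a3@(0,2):NE a4@(2,1):E a5@(1,0):SW a6@(4,1):W a7@(3,1):E
t=2: a0@(2,3):E a1@(4,1):E a2@(2,3):E a3@(4,3):NE a4@(2,2):E a5@(2,3):SW a6@(4,2):E a7@(3,2):E
t=3: a0@(2,0):E a1@(4,2):E a2@(2,0):E a3@(4,0):E a4@(2,3):E a5@(2,0):E a6@(4,3):E a7@(3,3):E
t=4: a0@(2,1):E a1@(4,3):E a2@(2,1):E a3@(4,1):E a4@(2,0):E a5@(2,1):E a6@(4,0):E a7@(3,0):E
t=5: a0@(2,2):E a1@(4,0):E a2@(2,2):E a3@(4,2):E a4@(2,1):E a5@(2,2):E a6@(4,1):E a7@(3,1):E

8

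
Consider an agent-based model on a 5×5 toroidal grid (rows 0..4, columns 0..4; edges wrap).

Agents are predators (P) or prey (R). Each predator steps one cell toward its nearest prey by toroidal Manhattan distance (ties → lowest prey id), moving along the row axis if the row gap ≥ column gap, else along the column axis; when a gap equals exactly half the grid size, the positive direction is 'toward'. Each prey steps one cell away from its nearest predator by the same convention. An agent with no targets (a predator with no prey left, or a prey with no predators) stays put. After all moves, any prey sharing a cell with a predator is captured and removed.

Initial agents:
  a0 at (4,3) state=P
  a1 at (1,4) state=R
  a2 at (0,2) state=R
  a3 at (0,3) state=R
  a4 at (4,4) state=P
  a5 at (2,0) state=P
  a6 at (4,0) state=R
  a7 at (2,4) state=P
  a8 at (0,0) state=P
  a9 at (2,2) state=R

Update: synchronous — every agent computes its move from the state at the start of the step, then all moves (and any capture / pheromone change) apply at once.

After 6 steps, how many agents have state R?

t=1: a0@(0,3):P a1@(0,4):R a2@(1,2):R a3@(1,3):R a4@(4,0):P a5@(1,0):P a6@(4,1):R a7@(1,4):P a8@(4,0):P a9@(2,3):R
t=2: a0@(0,4):P a2@(2,2):R a3@(2,3):R a4@(4,1):P a5@(0,0):P a6@(4,2):R a7@(0,4):P a8@(4,1):P a9@(3,3):R
t=3: a0@(1,4):P a2@(1,2):R a3@(3,3):R a4@(4,2):P a5@(0,1):P a6@(4,3):R a7@(1,4):P a8@(4,2):P a9@(2,3):R
t=4: a0@(1,3):P a3@(2,3):R a4@(4,3):P a5@(1,1):P a6@(4,4):R a7@(1,3):P a8@(4,3):P a9@(3,3):R
t=5: a0@(2,3):P a3@(3,3):R a4@(4,4):P a5@(1,2):P a6@(4,0):R a7@(2,3):P a8@(4,4):P
t=6: a0@(3,3):P a3@(4,3):R a4@(4,0):P a5@(2,2):P a6@(4,1):R a7@(3,3):P a8@(4,0):P

2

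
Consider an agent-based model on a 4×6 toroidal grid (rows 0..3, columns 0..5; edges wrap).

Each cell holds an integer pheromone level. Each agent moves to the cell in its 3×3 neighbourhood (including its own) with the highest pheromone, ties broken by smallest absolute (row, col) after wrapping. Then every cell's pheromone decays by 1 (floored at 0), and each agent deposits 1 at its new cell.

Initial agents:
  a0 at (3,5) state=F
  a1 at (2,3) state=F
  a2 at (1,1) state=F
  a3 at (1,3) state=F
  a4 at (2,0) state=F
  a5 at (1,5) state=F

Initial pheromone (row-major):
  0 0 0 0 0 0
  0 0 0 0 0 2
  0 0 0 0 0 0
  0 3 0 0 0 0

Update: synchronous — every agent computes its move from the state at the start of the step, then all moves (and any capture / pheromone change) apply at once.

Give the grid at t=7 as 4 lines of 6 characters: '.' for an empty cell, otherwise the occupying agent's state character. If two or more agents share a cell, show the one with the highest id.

......
......
......
.F....

t=1: a0@(0,0) a1@(1,2) a2@(0,0) a3@(0,2) a4@(3,1) a5@(1,5) | pheromone: 2 0 1 0 0 0 / 0 0 1 0 0 2 / 0 0 0 0 0 0 / 0 3 0 0 0 0
t=2: a0@(3,1) a1@(0,2) a2@(3,1) a3@(3,1) a4@(3,1) a5@(0,0) | pheromone: 2 0 1 0 0 0 / 0 0 0 0 0 1 / 0 0 0 0 0 0 / 0 6 0 0 0 0
t=3: a0@(3,1) a1@(3,1) a2@(3,1) a3@(3,1) a4@(3,1) a5@(3,1) | pheromone: 1 0 0 0 0 0 / 0 0 0 0 0 0 / 0 0 0 0 0 0 / 0 11 0 0 0 0
t=4: a0@(3,1) a1@(3,1) a2@(3,1) a3@(3,1) a4@(3,1) a5@(3,1) | pheromone: 0 0 0 0 0 0 / 0 0 0 0 0 0 / 0 0 0 0 0 0 / 0 16 0 0 0 0
t=5: a0@(3,1) a1@(3,1) a2@(3,1) a3@(3,1) a4@(3,1) a5@(3,1) | pheromone: 0 0 0 0 0 0 / 0 0 0 0 0 0 / 0 0 0 0 0 0 / 0 21 0 0 0 0
t=6: a0@(3,1) a1@(3,1) a2@(3,1) a3@(3,1) a4@(3,1) a5@(3,1) | pheromone: 0 0 0 0 0 0 / 0 0 0 0 0 0 / 0 0 0 0 0 0 / 0 26 0 0 0 0
t=7: a0@(3,1) a1@(3,1) a2@(3,1) a3@(3,1) a4@(3,1) a5@(3,1) | pheromone: 0 0 0 0 0 0 / 0 0 0 0 0 0 / 0 0 0 0 0 0 / 0 31 0 0 0 0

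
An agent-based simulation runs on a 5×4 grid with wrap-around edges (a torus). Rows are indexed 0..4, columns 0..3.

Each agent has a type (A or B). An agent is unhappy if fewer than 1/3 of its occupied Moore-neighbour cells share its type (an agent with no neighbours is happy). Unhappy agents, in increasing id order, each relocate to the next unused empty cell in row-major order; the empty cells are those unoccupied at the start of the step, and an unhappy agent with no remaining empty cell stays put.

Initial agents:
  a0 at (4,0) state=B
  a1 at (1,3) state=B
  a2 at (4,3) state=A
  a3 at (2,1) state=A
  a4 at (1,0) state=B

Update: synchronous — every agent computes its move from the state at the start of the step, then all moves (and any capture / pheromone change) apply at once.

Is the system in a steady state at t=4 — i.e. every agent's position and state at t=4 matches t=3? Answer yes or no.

yes

t=1: a0@(0,0):B a1@(1,3):B a2@(0,1):A a3@(0,2):A a4@(1,0):B
t=2: (unchanged — steady state)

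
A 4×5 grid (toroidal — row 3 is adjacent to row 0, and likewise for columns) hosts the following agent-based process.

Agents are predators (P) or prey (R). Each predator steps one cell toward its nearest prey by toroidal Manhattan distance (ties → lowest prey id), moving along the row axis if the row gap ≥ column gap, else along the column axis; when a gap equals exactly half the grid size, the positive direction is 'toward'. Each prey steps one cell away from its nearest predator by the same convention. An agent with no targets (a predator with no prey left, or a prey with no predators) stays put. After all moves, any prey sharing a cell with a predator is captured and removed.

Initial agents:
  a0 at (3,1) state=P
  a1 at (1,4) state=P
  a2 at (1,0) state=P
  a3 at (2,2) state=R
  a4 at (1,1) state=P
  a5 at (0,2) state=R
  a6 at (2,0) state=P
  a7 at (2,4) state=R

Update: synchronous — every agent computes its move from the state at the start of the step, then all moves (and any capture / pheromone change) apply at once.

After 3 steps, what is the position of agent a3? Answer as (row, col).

(3, 2)

t=1: a0@(2,1):P a1@(2,4):P a2@(2,0):P a3@(1,2):R a4@(2,1):P a5@(1,2):R a6@(2,4):P a7@(3,4):R
t=2: a0@(1,1):P a1@(3,4):P a2@(3,0):P a3@(0,2):R a4@(1,1):P a5@(0,2):R a6@(3,4):P a7@(0,4):R
t=3: a0@(0,1):P a1@(0,4):P a2@(0,0):P a3@(3,2):R a4@(0,1):P a5@(3,2):R a6@(0,4):P a7@(1,4):R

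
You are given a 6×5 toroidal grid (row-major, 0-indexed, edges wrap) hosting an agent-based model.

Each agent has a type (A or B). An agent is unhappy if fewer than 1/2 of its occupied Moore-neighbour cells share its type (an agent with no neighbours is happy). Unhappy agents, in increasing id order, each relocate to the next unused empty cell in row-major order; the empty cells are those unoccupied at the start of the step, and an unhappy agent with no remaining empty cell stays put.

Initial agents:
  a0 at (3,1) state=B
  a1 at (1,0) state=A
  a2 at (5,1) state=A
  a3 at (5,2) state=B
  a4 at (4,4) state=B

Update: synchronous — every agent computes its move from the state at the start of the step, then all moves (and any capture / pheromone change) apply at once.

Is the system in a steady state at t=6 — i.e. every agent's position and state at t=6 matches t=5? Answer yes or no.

t=1: a0@(3,1):B a1@(1,0):A a2@(0,0):A a3@(0,1):B a4@(4,4):B
t=2: a0@(3,1):B a1@(1,0):A a2@(0,0):A a3@(0,2):B a4@(4,4):B
t=3: (unchanged — steady state)

yes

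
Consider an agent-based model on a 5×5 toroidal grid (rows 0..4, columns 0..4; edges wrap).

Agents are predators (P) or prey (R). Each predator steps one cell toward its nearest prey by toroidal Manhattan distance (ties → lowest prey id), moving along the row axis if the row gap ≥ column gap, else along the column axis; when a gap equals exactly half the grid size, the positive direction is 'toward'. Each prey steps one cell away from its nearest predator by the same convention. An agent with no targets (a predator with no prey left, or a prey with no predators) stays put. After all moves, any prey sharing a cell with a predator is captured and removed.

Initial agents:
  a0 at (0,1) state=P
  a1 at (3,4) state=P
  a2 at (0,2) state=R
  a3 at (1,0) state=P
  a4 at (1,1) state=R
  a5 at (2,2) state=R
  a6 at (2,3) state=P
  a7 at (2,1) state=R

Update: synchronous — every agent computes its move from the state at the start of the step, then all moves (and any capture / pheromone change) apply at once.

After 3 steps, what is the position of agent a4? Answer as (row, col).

t=1: a0@(0,2):P a1@(3,3):P a2@(0,3):R a3@(1,1):P a4@(2,1):R a5@(2,1):R a6@(2,2):P a7@(3,1):R
t=2: a0@(0,3):P a1@(4,3):P a2@(0,4):R a3@(2,1):P a4@(3,1):R a5@(3,1):R a6@(2,1):P a7@(3,0):R
t=3: a0@(0,4):P a1@(0,3):P a2@(0,0):R a3@(3,1):P a4@(4,1):R a5@(4,1):R a6@(3,1):P a7@(4,0):R

(4, 1)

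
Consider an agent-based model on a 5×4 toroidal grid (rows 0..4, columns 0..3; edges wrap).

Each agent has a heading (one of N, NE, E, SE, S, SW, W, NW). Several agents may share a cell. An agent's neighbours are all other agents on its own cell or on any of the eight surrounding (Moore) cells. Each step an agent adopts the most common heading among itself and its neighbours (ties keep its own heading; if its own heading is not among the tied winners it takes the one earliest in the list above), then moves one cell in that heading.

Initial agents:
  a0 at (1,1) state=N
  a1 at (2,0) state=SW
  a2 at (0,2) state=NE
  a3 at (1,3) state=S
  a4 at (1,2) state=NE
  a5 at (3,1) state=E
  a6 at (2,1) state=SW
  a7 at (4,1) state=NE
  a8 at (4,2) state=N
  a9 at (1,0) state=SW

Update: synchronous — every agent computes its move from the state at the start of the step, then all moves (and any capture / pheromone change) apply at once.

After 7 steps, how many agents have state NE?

2

t=1: a0@(2,0):SW a1@(3,3):SW a2@(4,3):NE a3@(0,0):NE a4@(0,3):NE a5@(4,0):SW a6@(3,0):SW a7@(3,2):NE a8@(3,3):NE a9@(2,3):SW
t=2: a0@(3,3):SW a1@(4,2):SW a2@(3,0):NE a3@(4,1):NE a4@(4,0):NE a5@(3,1):NE a6@(4,3):SW a7@(2,3):NE a8@(4,2):SW a9@(3,2):SW
t=3: a0@(4,2):SW a1@(0,1):SW a2@(2,1):NE a3@(3,2):NE a4@(3,1):NE a5@(2,2):NE a6@(0,2):SW a7@(1,0):NE a8@(0,1):SW a9@(4,1):SW
t=4: a0@(0,1):SW a1@(1,0):SW a2@(1,2):NE a3@(2,3):NE a4@(2,2):NE a5@(1,3):NE a6@(1,1):SW a7@(0,1):NE a8@(1,0):SW a9@(0,0):SW
t=5: a0@(1,0):SW a1@(2,3):SW a2@(0,3):NE a3@(1,0):NE a4@(1,3):NE a5@(0,0):NE a6@(2,0):SW a7@(1,0):SW a8@(2,3):SW a9@(1,3):SW
t=6: a0@(2,3):SW a1@(3,2):SW a2@(4,0):NE a3@(2,3):SW a4@(2,2):SW a5@(4,1):NE a6@(3,3):SW a7@(2,3):SW a8@(3,2):SW a9@(2,2):SW
t=7: a0@(3,2):SW a1@(4,1):SW a2@(3,1):NE a3@(3,2):SW a4@(3,1):SW a5@(3,2):NE a6@(4,2):SW a7@(3,2):SW a8@(4,1):SW a9@(3,1):SW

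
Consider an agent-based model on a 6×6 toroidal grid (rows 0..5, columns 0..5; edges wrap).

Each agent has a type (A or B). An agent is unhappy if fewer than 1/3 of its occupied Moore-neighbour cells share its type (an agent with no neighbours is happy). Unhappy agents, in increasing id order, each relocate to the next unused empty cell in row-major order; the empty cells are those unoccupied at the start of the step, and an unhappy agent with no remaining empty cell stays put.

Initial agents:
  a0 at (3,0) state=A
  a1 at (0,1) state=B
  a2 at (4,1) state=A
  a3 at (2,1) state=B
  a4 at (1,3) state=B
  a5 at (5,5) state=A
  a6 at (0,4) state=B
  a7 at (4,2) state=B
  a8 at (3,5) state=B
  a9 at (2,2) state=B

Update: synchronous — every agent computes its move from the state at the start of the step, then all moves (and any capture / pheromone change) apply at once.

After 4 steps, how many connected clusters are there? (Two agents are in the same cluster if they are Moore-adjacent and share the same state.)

t=1: a0@(3,0):A a1@(0,1):B a2@(4,1):A a3@(2,1):B a4@(1,3):B a5@(0,0):A a6@(0,4):B a7@(0,2):B a8@(0,3):B a9@(2,2):B
t=2: a0@(3,0):A a1@(0,1):B a2@(4,1):A a3@(2,1):B a4@(1,3):B a5@(0,5):A a6@(0,4):B a7@(0,2):B a8@(0,3):B a9@(2,2):B
t=3: a0@(3,0):A a1@(0,1):B a2@(4,1):A a3@(2,1):B a4@(1,3):B a5@(0,0):A a6@(0,4):B a7@(0,2):B a8@(0,3):B a9@(2,2):B
t=4: a0@(3,0):A a1@(0,1):B a2@(4,1):A a3@(2,1):B a4@(1,3):B a5@(0,5):A a6@(0,4):B a7@(0,2):B a8@(0,3):B a9@(2,2):B

3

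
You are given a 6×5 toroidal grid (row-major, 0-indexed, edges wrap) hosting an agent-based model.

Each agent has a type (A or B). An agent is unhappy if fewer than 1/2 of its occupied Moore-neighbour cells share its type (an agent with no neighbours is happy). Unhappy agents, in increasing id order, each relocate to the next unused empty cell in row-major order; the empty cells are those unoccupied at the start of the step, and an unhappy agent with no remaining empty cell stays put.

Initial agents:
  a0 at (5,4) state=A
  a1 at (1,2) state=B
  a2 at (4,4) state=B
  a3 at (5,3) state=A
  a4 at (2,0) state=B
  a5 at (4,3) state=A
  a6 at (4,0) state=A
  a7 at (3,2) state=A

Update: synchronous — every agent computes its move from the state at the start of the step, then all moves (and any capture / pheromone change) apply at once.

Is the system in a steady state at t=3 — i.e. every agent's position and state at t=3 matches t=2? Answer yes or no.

yes

t=1: a0@(5,4):A a1@(1,2):B a2@(0,0):B a3@(5,3):A a4@(2,0):B a5@(4,3):A a6@(4,0):A a7@(3,2):A
t=2: a0@(5,4):A a1@(1,2):B a2@(0,1):B a3@(5,3):A a4@(2,0):B a5@(4,3):A a6@(4,0):A a7@(3,2):A
t=3: (unchanged — steady state)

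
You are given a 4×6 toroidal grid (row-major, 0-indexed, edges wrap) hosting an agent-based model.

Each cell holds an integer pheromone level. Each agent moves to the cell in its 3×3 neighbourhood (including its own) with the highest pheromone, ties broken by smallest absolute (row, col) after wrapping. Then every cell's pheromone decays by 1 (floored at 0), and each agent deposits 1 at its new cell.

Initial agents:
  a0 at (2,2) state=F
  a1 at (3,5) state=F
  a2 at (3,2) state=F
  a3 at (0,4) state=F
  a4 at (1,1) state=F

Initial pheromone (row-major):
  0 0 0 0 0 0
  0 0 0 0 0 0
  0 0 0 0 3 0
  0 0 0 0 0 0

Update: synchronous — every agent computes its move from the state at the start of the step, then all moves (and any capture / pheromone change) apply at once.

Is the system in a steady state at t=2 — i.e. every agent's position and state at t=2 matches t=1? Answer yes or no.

t=1: a0@(1,1) a1@(2,4) a2@(0,1) a3@(0,3) a4@(0,0) | pheromone: 1 1 0 1 0 0 / 0 1 0 0 0 0 / 0 0 0 0 3 0 / 0 0 0 0 0 0
t=2: a0@(0,0) a1@(2,4) a2@(0,0) a3@(0,3) a4@(0,0) | pheromone: 3 0 0 1 0 0 / 0 0 0 0 0 0 / 0 0 0 0 3 0 / 0 0 0 0 0 0

no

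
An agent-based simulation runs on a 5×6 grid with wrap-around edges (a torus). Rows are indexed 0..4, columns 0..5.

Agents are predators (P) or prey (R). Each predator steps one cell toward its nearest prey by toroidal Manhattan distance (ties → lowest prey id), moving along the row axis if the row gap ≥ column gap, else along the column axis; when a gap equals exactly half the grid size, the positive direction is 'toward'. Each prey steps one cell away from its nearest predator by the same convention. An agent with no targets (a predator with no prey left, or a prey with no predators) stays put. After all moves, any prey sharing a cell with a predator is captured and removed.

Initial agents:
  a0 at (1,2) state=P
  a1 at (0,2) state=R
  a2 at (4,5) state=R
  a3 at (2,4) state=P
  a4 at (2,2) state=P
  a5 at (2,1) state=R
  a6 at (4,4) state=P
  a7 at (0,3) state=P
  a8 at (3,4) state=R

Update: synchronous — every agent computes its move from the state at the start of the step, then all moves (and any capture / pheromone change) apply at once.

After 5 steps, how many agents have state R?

t=1: a0@(0,2):P a1@(4,2):R a2@(4,0):R a3@(3,4):P a4@(2,1):P a5@(2,0):R a6@(4,5):P a7@(0,2):P a8@(4,4):R
t=2: a0@(4,2):P a1@(3,2):R a2@(4,1):R a3@(4,4):P a4@(2,0):P a5@(2,5):R a6@(4,0):P a7@(4,2):P a8@(0,4):R
t=3: a0@(3,2):P a1@(2,2):R a2@(4,0):R a3@(0,4):P a4@(2,5):P a5@(2,4):R a6@(4,1):P a7@(3,2):P a8@(1,4):R
t=4: a0@(2,2):P a1@(1,2):R a2@(4,5):R a3@(1,4):P a4@(2,4):P a5@(2,3):R a6@(4,0):P a7@(2,2):P
t=5: a0@(1,2):P a1@(0,2):R a2@(4,4):R a3@(1,3):P a4@(2,3):P a5@(2,4):R a6@(4,5):P a7@(1,2):P

3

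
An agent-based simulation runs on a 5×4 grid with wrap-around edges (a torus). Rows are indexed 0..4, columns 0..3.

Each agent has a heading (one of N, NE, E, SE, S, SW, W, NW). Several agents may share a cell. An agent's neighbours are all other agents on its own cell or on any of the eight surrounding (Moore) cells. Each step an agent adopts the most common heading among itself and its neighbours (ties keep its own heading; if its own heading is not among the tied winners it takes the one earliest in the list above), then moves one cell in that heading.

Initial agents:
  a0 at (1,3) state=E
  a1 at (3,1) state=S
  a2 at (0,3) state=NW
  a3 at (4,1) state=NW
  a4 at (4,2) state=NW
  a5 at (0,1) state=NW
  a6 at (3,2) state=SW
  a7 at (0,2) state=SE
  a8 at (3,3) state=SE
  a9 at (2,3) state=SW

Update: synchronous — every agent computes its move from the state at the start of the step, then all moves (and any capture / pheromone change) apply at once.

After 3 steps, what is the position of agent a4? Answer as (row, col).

t=1: a0@(1,0):E a1@(2,0):NW a2@(4,2):NW a3@(3,0):NW a4@(3,1):NW a5@(4,0):NW a6@(4,1):SW a7@(4,1):NW a8@(4,2):SW a9@(3,2):SW
t=2: a0@(1,1):E a1@(1,3):NW a2@(3,1):NW a3@(2,3):NW a4@(2,0):NW a5@(3,3):NW a6@(3,0):NW a7@(3,0):NW a8@(0,1):SW a9@(4,1):SW
t=3: a0@(1,2):E a1@(0,2):NW a2@(2,0):NW a3@(1,2):NW a4@(1,3):NW a5@(2,2):NW a6@(2,3):NW a7@(2,3):NW a8@(1,0):SW a9@(3,0):NW

(1, 3)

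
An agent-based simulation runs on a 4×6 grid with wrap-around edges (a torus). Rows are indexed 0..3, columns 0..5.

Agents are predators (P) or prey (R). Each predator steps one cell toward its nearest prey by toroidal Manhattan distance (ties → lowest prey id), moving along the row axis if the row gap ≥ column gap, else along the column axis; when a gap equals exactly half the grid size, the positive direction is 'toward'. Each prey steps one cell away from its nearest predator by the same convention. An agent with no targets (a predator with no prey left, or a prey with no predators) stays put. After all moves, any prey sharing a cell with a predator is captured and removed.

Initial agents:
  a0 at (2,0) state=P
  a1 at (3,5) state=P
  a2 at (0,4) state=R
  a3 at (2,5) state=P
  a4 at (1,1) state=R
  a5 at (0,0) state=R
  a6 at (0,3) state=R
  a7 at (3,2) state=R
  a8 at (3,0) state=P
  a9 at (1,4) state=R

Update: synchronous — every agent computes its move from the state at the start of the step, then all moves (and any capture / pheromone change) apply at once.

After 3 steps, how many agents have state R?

2

t=1: a0@(1,0):P a1@(0,5):P a2@(1,4):R a3@(1,5):P a4@(0,1):R a6@(0,2):R a7@(3,3):R a8@(0,0):P a9@(0,4):R
t=2: a0@(1,5):P a1@(0,4):P a2@(1,3):R a3@(1,4):P a4@(0,2):R a6@(0,3):R a7@(3,2):R a8@(0,1):P a9@(0,3):R
t=3: a0@(1,4):P a1@(0,3):P a2@(1,2):R a3@(1,3):P a7@(2,2):R a8@(0,2):P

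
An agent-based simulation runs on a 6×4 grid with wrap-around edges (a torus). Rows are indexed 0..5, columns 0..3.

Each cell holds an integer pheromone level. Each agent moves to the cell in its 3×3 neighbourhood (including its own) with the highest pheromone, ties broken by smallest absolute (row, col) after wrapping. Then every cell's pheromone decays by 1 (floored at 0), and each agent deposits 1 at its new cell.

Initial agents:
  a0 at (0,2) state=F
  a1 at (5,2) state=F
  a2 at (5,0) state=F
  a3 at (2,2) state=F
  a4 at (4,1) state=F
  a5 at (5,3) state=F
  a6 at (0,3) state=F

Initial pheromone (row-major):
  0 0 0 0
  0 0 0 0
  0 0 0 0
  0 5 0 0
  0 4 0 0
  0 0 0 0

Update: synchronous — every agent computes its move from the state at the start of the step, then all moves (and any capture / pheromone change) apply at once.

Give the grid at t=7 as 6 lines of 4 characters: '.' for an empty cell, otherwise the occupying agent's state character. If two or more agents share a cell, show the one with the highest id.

F...
....
....
.F..
....
....

t=1: a0@(0,1) a1@(4,1) a2@(4,1) a3@(3,1) a4@(3,1) a5@(0,0) a6@(0,0) | pheromone: 2 1 0 0 / 0 0 0 0 / 0 0 0 0 / 0 6 0 0 / 0 5 0 0 / 0 0 0 0
t=2: a0@(0,0) a1@(3,1) a2@(3,1) a3@(3,1) a4@(3,1) a5@(0,0) a6@(0,0) | pheromone: 4 0 0 0 / 0 0 0 0 / 0 0 0 0 / 0 9 0 0 / 0 4 0 0 / 0 0 0 0
t=3: a0@(0,0) a1@(3,1) a2@(3,1) a3@(3,1) a4@(3,1) a5@(0,0) a6@(0,0) | pheromone: 6 0 0 0 / 0 0 0 0 / 0 0 0 0 / 0 12 0 0 / 0 3 0 0 / 0 0 0 0
t=4: a0@(0,0) a1@(3,1) a2@(3,1) a3@(3,1) a4@(3,1) a5@(0,0) a6@(0,0) | pheromone: 8 0 0 0 / 0 0 0 0 / 0 0 0 0 / 0 15 0 0 / 0 2 0 0 / 0 0 0 0
t=5: a0@(0,0) a1@(3,1) a2@(3,1) a3@(3,1) a4@(3,1) a5@(0,0) a6@(0,0) | pheromone: 10 0 0 0 / 0 0 0 0 / 0 0 0 0 / 0 18 0 0 / 0 1 0 0 / 0 0 0 0
t=6: a0@(0,0) a1@(3,1) a2@(3,1) a3@(3,1) a4@(3,1) a5@(0,0) a6@(0,0) | pheromone: 12 0 0 0 / 0 0 0 0 / 0 0 0 0 / 0 21 0 0 / 0 0 0 0 / 0 0 0 0
t=7: a0@(0,0) a1@(3,1) a2@(3,1) a3@(3,1) a4@(3,1) a5@(0,0) a6@(0,0) | pheromone: 14 0 0 0 / 0 0 0 0 / 0 0 0 0 / 0 24 0 0 / 0 0 0 0 / 0 0 0 0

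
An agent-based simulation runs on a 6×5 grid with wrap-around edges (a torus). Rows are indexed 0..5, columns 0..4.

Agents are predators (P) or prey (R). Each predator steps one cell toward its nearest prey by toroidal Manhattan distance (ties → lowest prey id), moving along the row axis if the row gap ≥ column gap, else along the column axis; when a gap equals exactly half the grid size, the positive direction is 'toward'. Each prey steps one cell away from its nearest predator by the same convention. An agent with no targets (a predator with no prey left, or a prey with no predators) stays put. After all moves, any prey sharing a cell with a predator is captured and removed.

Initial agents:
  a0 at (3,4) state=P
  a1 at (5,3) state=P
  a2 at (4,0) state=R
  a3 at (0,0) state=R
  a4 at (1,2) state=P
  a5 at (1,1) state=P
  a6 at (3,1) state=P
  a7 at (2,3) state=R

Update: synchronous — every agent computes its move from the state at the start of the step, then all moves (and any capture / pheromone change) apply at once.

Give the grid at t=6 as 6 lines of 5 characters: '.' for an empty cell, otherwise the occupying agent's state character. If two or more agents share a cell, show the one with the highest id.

t=1: a0@(4,4):P a1@(5,4):P a2@(5,0):R a3@(5,0):R a4@(2,2):P a5@(0,1):P a6@(4,1):P a7@(1,3):R
t=2: a0@(5,4):P a1@(5,0):P a4@(1,2):P a5@(5,1):P a6@(5,1):P a7@(0,3):R
t=3: a0@(0,4):P a1@(5,4):P a4@(0,2):P a5@(5,2):P a6@(5,2):P a7@(1,3):R
t=4: a0@(1,4):P a1@(0,4):P a4@(1,2):P a5@(0,2):P a6@(0,2):P a7@(2,3):R
t=5: a0@(2,4):P a1@(1,4):P a4@(2,2):P a5@(1,2):P a6@(1,2):P a7@(3,3):R
t=6: a0@(3,4):P a1@(2,4):P a4@(3,2):P a5@(2,2):P a6@(2,2):P a7@(4,3):R

.....
.....
..P.P
..P.P
...R.
.....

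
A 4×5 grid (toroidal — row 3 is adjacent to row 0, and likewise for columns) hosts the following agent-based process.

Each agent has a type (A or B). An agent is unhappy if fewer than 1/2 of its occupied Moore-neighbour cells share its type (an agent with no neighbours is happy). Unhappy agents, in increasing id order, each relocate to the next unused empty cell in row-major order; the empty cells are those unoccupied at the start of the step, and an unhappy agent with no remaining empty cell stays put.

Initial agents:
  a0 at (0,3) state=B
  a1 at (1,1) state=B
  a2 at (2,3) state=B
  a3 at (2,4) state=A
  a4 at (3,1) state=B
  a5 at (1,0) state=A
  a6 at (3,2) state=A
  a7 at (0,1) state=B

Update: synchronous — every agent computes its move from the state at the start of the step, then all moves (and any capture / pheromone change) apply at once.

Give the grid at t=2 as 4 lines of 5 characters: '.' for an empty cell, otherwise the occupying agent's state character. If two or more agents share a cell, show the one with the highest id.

t=1: a0@(0,0):B a1@(1,1):B a2@(0,2):B a3@(2,4):A a4@(3,1):B a5@(0,4):A a6@(1,2):A a7@(0,1):B
t=2: a0@(0,0):B a1@(1,1):B a2@(0,2):B a3@(2,4):A a4@(3,1):B a5@(0,3):A a6@(1,0):A a7@(0,1):B

BBBA.
AB...
....A
.B...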